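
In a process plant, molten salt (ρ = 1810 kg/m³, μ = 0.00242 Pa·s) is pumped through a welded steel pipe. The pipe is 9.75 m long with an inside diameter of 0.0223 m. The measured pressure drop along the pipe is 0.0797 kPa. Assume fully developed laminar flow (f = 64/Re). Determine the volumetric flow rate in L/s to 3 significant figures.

For laminar flow, f = 64/Re with Re = ρVD/μ, so Darcy-Weisbach reduces to ΔP = 32μLV/D². Solving for V: V = ΔP·D²/(32μL) = 79.7·(0.0223)²/(32·0.00242·9.75) = 0.05249 m/s.
Check: Re = ρVD/μ = 1810·0.05249·0.0223/0.00242 = 875.5 < 2300, so the laminar assumption holds.
Q = V·A = 0.05249·(π/4·0.0223²) = 2.05e-05 m³/s = 0.0205 L/s.

Q ≈ 0.0205 L/s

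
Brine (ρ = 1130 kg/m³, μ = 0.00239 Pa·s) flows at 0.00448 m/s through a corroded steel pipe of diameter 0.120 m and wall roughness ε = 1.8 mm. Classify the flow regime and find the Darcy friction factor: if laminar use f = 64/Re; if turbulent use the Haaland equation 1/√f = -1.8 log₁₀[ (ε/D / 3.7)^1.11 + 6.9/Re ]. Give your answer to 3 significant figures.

f ≈ 0.252

Re = ρVD/μ = 1130·0.00448·0.12/0.00239 = 254.2.
Re < 2300 → laminar, so f = 64/Re = 0.2518 (roughness is irrelevant in laminar flow).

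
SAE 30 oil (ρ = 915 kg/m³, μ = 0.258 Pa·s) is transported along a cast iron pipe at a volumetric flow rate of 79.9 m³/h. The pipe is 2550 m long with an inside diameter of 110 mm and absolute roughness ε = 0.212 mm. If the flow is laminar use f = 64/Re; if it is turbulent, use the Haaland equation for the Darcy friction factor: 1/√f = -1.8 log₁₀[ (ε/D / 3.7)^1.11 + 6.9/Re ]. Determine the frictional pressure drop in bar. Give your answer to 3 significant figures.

Q = 79.9 m³/h = 79.9/3600 = 0.02219 m³/s.
Cross-sectional area A = πD²/4 = π(0.11)²/4 = 0.009503 m²; mean velocity V = Q/A = 0.02219/0.009503 = 2.335 m/s.
Reynolds number Re = ρVD/μ = 915 · 2.335 · 0.11 / 0.258 = 911.1.
Re < 2300 → laminar flow, so f = 64/Re = 64/911.1 = 0.07025 (the turbulent correlation is not needed).
Darcy-Weisbach: ΔP = f(L/D)(ρV²/2) = 0.07025·(2550/0.11)·(915·2.335²/2) = 0.07025·2.318e+04·2495 = 4.063e+06 Pa.
ΔP = 4.063e+06 Pa = 40.6 bar.

ΔP ≈ 40.6 bar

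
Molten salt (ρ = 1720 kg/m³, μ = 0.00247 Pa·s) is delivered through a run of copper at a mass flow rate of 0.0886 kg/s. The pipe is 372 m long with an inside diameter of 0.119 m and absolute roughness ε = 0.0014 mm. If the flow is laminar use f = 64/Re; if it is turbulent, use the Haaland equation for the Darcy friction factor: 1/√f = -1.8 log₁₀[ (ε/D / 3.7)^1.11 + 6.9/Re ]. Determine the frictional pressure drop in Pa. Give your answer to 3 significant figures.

A = πD²/4 = π(0.119)²/4 = 0.01112 m²; mean velocity V = ṁ/(ρA) = 0.0886/(1720 · 0.01112) = 0.004631 m/s.
Reynolds number Re = ρVD/μ = 1720 · 0.004631 · 0.119 / 0.00247 = 383.8.
Re < 2300 → laminar flow, so f = 64/Re = 64/383.8 = 0.1668 (the turbulent correlation is not needed).
Darcy-Weisbach: ΔP = f(L/D)(ρV²/2) = 0.1668·(372/0.119)·(1720·0.004631²/2) = 0.1668·3126·0.01845 = 9.617 Pa.

ΔP ≈ 9.62 Pa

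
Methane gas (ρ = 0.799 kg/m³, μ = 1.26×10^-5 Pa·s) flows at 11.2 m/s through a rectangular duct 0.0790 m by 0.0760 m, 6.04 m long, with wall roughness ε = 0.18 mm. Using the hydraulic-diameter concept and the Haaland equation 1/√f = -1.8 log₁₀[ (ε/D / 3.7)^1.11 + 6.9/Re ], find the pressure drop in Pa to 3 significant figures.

Hydraulic diameter D_h = 4A/P = 4·(0.079·0.076)/(2·(0.079+0.076)) = 0.02402/0.31 = 0.07747 m.
Re = ρVD_h/μ = 0.799·11.2·0.07747/1.26e-05 = 5.502e+04.
ε/D_h = 0.00018/0.07747 = 0.00232; Haaland gives 1/√f = -1.8 log₁₀[0.000279+0.000125] = 6.108, so f = 0.02681.
ΔP = f(L/D_h)(ρV²/2) = 0.02681·6.04/0.07747·50.11 = 104.7 Pa.

ΔP ≈ 105 Pa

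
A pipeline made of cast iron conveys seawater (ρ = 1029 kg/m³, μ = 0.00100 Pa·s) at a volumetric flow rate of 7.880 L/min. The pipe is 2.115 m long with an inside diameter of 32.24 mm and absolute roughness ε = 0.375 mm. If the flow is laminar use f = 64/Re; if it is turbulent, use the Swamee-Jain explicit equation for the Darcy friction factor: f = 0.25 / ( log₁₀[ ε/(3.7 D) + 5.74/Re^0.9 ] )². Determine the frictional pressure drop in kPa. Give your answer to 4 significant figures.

ΔP ≈ 0.04331 kPa

Q = 7.880 L/min = 7.880/60000 = 0.0001313 m³/s.
Cross-sectional area A = πD²/4 = π(0.03224)²/4 = 0.0008164 m²; mean velocity V = Q/A = 0.0001313/0.0008164 = 0.1609 m/s.
Reynolds number Re = ρVD/μ = 1029 · 0.1609 · 0.03224 / 0.001 = 5337.
Re > 4000 → turbulent. Relative roughness ε/D = 0.000375/0.03224 = 0.0116. Swamee-Jain: f = 0.25/(log₁₀[0.0116/3.7 + 5.74/5337^0.9])² = 0.25/(log₁₀[0.00314 + 0.00254])² = 0.25/(-2.246)² = 0.04958.
Darcy-Weisbach: ΔP = f(L/D)(ρV²/2) = 0.04958·(2.115/0.03224)·(1029·0.1609²/2) = 0.04958·65.6·13.32 = 43.31 Pa.
ΔP = 43.31 Pa = 0.04331 kPa.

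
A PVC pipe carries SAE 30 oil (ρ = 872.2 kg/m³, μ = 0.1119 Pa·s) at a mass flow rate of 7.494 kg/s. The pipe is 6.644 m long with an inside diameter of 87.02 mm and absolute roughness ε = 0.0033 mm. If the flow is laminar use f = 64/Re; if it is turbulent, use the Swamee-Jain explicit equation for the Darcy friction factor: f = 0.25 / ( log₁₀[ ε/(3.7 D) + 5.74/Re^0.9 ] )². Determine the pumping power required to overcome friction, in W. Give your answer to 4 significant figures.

P ≈ 39.00 W

A = πD²/4 = π(0.08702)²/4 = 0.005947 m²; mean velocity V = ṁ/(ρA) = 7.494/(872.2 · 0.005947) = 1.445 m/s.
Reynolds number Re = ρVD/μ = 872.2 · 1.445 · 0.08702 / 0.112 = 979.9.
Re < 2300 → laminar flow, so f = 64/Re = 64/979.9 = 0.06531 (the turbulent correlation is not needed).
Darcy-Weisbach: ΔP = f(L/D)(ρV²/2) = 0.06531·(6.644/0.08702)·(872.2·1.445²/2) = 0.06531·76.35·910.2 = 4539 Pa.
Q = ṁ/ρ = 7.494/872.2 = 0.008592 m³/s.
Pumping power P = QΔP = 0.008592·4539 = 38.998 W = 39.00 W.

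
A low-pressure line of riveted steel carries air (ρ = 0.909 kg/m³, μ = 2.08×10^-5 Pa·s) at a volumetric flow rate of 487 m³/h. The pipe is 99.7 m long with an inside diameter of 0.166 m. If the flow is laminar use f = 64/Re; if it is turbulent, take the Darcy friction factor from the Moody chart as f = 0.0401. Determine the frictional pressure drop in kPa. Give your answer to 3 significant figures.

Q = 487 m³/h = 487/3600 = 0.1353 m³/s.
Cross-sectional area A = πD²/4 = π(0.166)²/4 = 0.02164 m²; mean velocity V = Q/A = 0.1353/0.02164 = 6.251 m/s.
Reynolds number Re = ρVD/μ = 0.909 · 6.251 · 0.166 / 2.08e-05 = 4.534e+04.
Re > 4000 → turbulent; use the Moody-chart value f = 0.0401.
Darcy-Weisbach: ΔP = f(L/D)(ρV²/2) = 0.0401·(99.7/0.166)·(0.909·6.251²/2) = 0.0401·600.6·17.76 = 427.7 Pa.
ΔP = 427.7 Pa = 0.428 kPa.

ΔP ≈ 0.428 kPa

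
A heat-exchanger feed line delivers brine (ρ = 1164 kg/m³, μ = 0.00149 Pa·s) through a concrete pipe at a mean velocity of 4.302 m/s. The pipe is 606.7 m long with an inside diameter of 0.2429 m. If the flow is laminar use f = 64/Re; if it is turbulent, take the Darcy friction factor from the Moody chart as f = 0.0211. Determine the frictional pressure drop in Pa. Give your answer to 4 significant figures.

Reynolds number Re = ρVD/μ = 1164 · 4.302 · 0.2429 / 0.00149 = 8.163e+05.
Re > 4000 → turbulent; use the Moody-chart value f = 0.0211.
Darcy-Weisbach: ΔP = f(L/D)(ρV²/2) = 0.0211·(606.7/0.2429)·(1164·4.302²/2) = 0.0211·2498·1.077e+04 = 5.677e+05 Pa.

ΔP ≈ 567700 Pa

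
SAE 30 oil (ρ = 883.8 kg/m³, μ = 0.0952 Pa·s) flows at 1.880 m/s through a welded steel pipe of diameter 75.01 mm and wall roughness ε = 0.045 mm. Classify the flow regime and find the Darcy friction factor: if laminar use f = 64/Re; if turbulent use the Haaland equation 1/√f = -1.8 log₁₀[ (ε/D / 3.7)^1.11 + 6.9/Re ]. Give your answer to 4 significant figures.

Re = ρVD/μ = 883.8·1.88·0.07501/0.0952 = 1309.
Re < 2300 → laminar, so f = 64/Re = 0.04889 (roughness is irrelevant in laminar flow).

f ≈ 0.04889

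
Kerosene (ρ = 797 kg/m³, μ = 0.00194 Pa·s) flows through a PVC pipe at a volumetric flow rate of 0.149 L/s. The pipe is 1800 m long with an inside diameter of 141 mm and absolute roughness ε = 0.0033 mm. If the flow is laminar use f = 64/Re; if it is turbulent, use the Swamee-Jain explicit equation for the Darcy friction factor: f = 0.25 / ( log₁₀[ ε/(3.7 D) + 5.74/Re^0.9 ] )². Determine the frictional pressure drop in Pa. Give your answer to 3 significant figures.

Q = 0.149 L/s = 0.149/1000 = 0.000149 m³/s.
Cross-sectional area A = πD²/4 = π(0.141)²/4 = 0.01561 m²; mean velocity V = Q/A = 0.000149/0.01561 = 0.009542 m/s.
Reynolds number Re = ρVD/μ = 797 · 0.009542 · 0.141 / 0.00194 = 552.8.
Re < 2300 → laminar flow, so f = 64/Re = 64/552.8 = 0.1158 (the turbulent correlation is not needed).
Darcy-Weisbach: ΔP = f(L/D)(ρV²/2) = 0.1158·(1800/0.141)·(797·0.009542²/2) = 0.1158·1.277e+04·0.03629 = 53.63 Pa.

ΔP ≈ 53.6 Pa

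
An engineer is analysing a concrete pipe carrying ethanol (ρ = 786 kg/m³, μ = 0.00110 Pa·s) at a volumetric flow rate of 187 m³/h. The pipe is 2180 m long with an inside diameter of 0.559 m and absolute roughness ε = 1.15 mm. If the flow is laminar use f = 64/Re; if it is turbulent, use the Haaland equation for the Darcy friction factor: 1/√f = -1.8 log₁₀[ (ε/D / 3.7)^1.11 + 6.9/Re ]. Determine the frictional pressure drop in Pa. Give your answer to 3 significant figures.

ΔP ≈ 1740 Pa

Q = 187 m³/h = 187/3600 = 0.05194 m³/s.
Cross-sectional area A = πD²/4 = π(0.559)²/4 = 0.2454 m²; mean velocity V = Q/A = 0.05194/0.2454 = 0.2117 m/s.
Reynolds number Re = ρVD/μ = 786 · 0.2117 · 0.559 / 0.0011 = 8.454e+04.
Re > 4000 → turbulent. Relative roughness ε/D = 0.00115/0.559 = 0.00206. Haaland: 1/√f = -1.8 log₁₀[(0.00206/3.7)^1.11 + 6.9/8.454e+04] = -1.8 log₁₀[0.000244 + 8.16e-05] = 6.278, so f = 0.02538.
Darcy-Weisbach: ΔP = f(L/D)(ρV²/2) = 0.02538·(2180/0.559)·(786·0.2117²/2) = 0.02538·3900·17.61 = 1742 Pa.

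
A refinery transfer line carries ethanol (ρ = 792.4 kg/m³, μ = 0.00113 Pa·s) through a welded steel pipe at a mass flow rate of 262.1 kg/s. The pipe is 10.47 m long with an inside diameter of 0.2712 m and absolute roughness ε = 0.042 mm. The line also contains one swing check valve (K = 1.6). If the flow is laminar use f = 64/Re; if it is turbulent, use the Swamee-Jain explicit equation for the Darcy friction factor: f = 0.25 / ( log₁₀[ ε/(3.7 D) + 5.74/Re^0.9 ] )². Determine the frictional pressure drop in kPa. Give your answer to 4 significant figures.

A = πD²/4 = π(0.2712)²/4 = 0.05777 m²; mean velocity V = ṁ/(ρA) = 262.1/(792.4 · 0.05777) = 5.726 m/s.
Reynolds number Re = ρVD/μ = 792.4 · 5.726 · 0.2712 / 0.00113 = 1.089e+06.
Re > 4000 → turbulent. Relative roughness ε/D = 4.2e-05/0.2712 = 0.000155. Swamee-Jain: f = 0.25/(log₁₀[0.000155/3.7 + 5.74/1.089e+06^0.9])² = 0.25/(log₁₀[4.19e-05 + 2.12e-05])² = 0.25/(-4.201)² = 0.01417.
Total minor-loss coefficient ΣK = 1·1.6 = 1.6.
ΔP = [f·L/D + ΣK]·(ρV²/2) = [0.01417·10.47/0.2712 + 1.6]·(792.4·5.726²/2) = [0.547 + 1.6]·1.299e+04 = 2.789e+04 Pa.
ΔP = 2.789e+04 Pa = 27.89 kPa.

ΔP ≈ 27.89 kPa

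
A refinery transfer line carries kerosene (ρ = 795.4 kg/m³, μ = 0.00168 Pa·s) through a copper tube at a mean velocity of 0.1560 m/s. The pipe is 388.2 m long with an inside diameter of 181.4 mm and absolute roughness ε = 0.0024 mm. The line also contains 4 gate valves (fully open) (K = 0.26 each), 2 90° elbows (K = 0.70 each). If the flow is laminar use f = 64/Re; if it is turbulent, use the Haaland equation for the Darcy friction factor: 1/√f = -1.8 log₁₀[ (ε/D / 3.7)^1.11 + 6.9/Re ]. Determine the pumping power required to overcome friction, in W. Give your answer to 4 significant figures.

P ≈ 2.480 W

Reynolds number Re = ρVD/μ = 795.4 · 0.156 · 0.1814 / 0.00168 = 1.34e+04.
Re > 4000 → turbulent. Relative roughness ε/D = 2.4e-06/0.1814 = 1.32e-05. Haaland: 1/√f = -1.8 log₁₀[(1.32e-05/3.7)^1.11 + 6.9/1.34e+04] = -1.8 log₁₀[9e-07 + 0.000515] = 5.917, so f = 0.02856.
Total minor-loss coefficient ΣK = 4·0.26 + 2·0.7 = 2.44.
ΔP = [f·L/D + ΣK]·(ρV²/2) = [0.02856·388.2/0.1814 + 2.44]·(795.4·0.156²/2) = [61.12 + 2.44]·9.678 = 615.1 Pa.
Q = V·A = 0.156·0.02584 = 0.004032 m³/s.
Pumping power P = QΔP = 0.004032·615.1 = 2.4800 W = 2.480 W.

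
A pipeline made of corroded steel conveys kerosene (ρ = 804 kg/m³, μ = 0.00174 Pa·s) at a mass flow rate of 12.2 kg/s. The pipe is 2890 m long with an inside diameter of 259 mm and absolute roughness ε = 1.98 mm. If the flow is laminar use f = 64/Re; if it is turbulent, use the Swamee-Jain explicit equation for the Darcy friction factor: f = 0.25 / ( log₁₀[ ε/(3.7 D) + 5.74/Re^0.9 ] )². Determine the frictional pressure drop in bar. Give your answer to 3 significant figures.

ΔP ≈ 0.138 bar

A = πD²/4 = π(0.259)²/4 = 0.05269 m²; mean velocity V = ṁ/(ρA) = 12.2/(804 · 0.05269) = 0.288 m/s.
Reynolds number Re = ρVD/μ = 804 · 0.288 · 0.259 / 0.00174 = 3.447e+04.
Re > 4000 → turbulent. Relative roughness ε/D = 0.00198/0.259 = 0.00764. Swamee-Jain: f = 0.25/(log₁₀[0.00764/3.7 + 5.74/3.447e+04^0.9])² = 0.25/(log₁₀[0.00207 + 0.000473])² = 0.25/(-2.595)² = 0.03712.
Darcy-Weisbach: ΔP = f(L/D)(ρV²/2) = 0.03712·(2890/0.259)·(804·0.288²/2) = 0.03712·1.116e+04·33.35 = 1.381e+04 Pa.
ΔP = 1.381e+04 Pa = 0.138 bar.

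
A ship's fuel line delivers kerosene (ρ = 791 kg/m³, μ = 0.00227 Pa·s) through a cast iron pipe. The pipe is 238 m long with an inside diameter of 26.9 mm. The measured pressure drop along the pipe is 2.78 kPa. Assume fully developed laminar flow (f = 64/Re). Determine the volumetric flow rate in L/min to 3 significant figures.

For laminar flow, f = 64/Re with Re = ρVD/μ, so Darcy-Weisbach reduces to ΔP = 32μLV/D². Solving for V: V = ΔP·D²/(32μL) = 2780·(0.0269)²/(32·0.00227·238) = 0.1164 m/s.
Check: Re = ρVD/μ = 791·0.1164·0.0269/0.00227 = 1091 < 2300, so the laminar assumption holds.
Q = V·A = 0.1164·(π/4·0.0269²) = 6.613e-05 m³/s = 3.97 L/min.

Q ≈ 3.97 L/min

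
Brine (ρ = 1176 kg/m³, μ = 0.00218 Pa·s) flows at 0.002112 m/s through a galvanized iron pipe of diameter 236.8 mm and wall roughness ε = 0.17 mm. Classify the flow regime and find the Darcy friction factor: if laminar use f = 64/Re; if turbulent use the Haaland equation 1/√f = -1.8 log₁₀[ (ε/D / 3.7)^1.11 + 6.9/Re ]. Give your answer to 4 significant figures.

f ≈ 0.2372

Re = ρVD/μ = 1176·0.002112·0.2368/0.00218 = 269.8.
Re < 2300 → laminar, so f = 64/Re = 0.2372 (roughness is irrelevant in laminar flow).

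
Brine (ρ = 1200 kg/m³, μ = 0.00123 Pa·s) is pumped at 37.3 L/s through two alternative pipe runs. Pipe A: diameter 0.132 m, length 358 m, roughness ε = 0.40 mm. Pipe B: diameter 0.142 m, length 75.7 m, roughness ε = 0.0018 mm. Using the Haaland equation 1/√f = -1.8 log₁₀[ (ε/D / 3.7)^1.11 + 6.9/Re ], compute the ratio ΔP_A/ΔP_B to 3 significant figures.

Pipe A: V = Q/A = 0.0373/0.01368 = 2.726 m/s; Re = 3.51e+05; ε/D = 0.00303; Haaland → f = 0.02664; ΔP_A = f(L/D)(ρV²/2) = 3.22e+05 Pa.
Pipe B: V = Q/A = 0.0373/0.01584 = 2.355 m/s; Re = 3.263e+05; ε/D = 1.27e-05; Haaland → f = 0.01423; ΔP_B = f(L/D)(ρV²/2) = 2.525e+04 Pa.
ΔP_A/ΔP_B = 3.22e+05/2.525e+04 = 12.8.

ΔP_A/ΔP_B ≈ 12.8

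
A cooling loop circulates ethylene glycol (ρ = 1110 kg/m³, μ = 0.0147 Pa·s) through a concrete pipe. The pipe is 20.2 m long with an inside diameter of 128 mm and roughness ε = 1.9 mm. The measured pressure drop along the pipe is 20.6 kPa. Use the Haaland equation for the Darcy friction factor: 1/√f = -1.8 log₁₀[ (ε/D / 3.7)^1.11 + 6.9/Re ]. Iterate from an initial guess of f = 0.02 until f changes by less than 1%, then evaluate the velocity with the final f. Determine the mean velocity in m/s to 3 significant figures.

V ≈ 2.27 m/s

Rearranging Darcy-Weisbach: V = √(2·ΔP·D/(f·L·ρ)). With ε/D = 0.0019/0.128 = 0.0148, iterate starting from f = 0.02:
  f = 0.02 → V = √(2·2.06e+04·0.128/(0.02·20.2·1110)) = 3.429 m/s; Re = ρVD/μ = 3.314e+04; f → 0.04494
  f = 0.04494 → V = 2.288 m/s; Re = 2.211e+04; f → 0.04557
  f = 0.04557 → V = 2.272 m/s; Re = 2.196e+04; f → 0.04559
Converged (Δf/f < 1%). With the final f = 0.04559: V = √(2·2.06e+04·0.128/(0.04559·20.2·1110)) = 2.271 m/s.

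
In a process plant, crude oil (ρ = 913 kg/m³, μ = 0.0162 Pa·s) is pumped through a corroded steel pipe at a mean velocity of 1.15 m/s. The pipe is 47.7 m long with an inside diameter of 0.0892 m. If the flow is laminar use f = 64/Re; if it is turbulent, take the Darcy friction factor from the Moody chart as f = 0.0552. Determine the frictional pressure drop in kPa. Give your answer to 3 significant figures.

ΔP ≈ 17.8 kPa

Reynolds number Re = ρVD/μ = 913 · 1.15 · 0.0892 / 0.0162 = 5781.
Re > 4000 → turbulent; use the Moody-chart value f = 0.0552.
Darcy-Weisbach: ΔP = f(L/D)(ρV²/2) = 0.0552·(47.7/0.0892)·(913·1.15²/2) = 0.0552·534.8·603.7 = 1.782e+04 Pa.
ΔP = 1.782e+04 Pa = 17.8 kPa.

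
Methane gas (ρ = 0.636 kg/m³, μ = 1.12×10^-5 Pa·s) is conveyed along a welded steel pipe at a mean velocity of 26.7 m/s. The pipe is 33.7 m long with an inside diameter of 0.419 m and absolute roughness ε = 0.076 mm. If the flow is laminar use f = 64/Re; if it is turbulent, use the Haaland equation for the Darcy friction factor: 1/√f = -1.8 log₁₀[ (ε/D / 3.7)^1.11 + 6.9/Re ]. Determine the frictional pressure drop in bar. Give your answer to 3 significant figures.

Reynolds number Re = ρVD/μ = 0.636 · 26.7 · 0.419 / 1.12e-05 = 6.353e+05.
Re > 4000 → turbulent. Relative roughness ε/D = 7.6e-05/0.419 = 0.000181. Haaland: 1/√f = -1.8 log₁₀[(0.000181/3.7)^1.11 + 6.9/6.353e+05] = -1.8 log₁₀[1.65e-05 + 1.09e-05] = 8.214, so f = 0.01482.
Darcy-Weisbach: ΔP = f(L/D)(ρV²/2) = 0.01482·(33.7/0.419)·(0.636·26.7²/2) = 0.01482·80.43·226.7 = 270.2 Pa.
ΔP = 270.2 Pa = 0.00270 bar.

ΔP ≈ 0.00270 bar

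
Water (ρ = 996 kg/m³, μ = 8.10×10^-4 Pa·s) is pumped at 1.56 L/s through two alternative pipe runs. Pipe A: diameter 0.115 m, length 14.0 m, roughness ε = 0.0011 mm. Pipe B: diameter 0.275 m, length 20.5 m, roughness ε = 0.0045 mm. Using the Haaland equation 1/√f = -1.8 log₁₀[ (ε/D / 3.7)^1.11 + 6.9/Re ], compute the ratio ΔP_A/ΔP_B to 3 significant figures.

ΔP_A/ΔP_B ≈ 42.4

Pipe A: V = Q/A = 0.00156/0.01039 = 0.1502 m/s; Re = 2.124e+04; ε/D = 9.57e-06; Haaland → f = 0.02538; ΔP_A = f(L/D)(ρV²/2) = 34.7 Pa.
Pipe B: V = Q/A = 0.00156/0.0594 = 0.02626 m/s; Re = 8881; ε/D = 1.64e-05; Haaland → f = 0.03193; ΔP_B = f(L/D)(ρV²/2) = 0.8177 Pa.
ΔP_A/ΔP_B = 34.7/0.8177 = 42.4.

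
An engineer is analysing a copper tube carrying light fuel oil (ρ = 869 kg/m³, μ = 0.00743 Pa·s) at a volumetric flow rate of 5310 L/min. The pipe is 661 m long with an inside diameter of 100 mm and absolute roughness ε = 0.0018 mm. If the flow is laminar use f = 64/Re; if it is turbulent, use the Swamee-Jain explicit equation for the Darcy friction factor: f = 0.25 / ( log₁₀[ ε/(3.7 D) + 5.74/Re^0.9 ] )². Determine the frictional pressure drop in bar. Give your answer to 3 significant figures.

ΔP ≈ 62.0 bar

Q = 5310 L/min = 5310/60000 = 0.0885 m³/s.
Cross-sectional area A = πD²/4 = π(0.1)²/4 = 0.007854 m²; mean velocity V = Q/A = 0.0885/0.007854 = 11.27 m/s.
Reynolds number Re = ρVD/μ = 869 · 11.27 · 0.1 / 0.00743 = 1.318e+05.
Re > 4000 → turbulent. Relative roughness ε/D = 1.8e-06/0.1 = 1.8e-05. Swamee-Jain: f = 0.25/(log₁₀[1.8e-05/3.7 + 5.74/1.318e+05^0.9])² = 0.25/(log₁₀[4.86e-06 + 0.000142])² = 0.25/(-3.834)² = 0.017.
Darcy-Weisbach: ΔP = f(L/D)(ρV²/2) = 0.017·(661/0.1)·(869·11.27²/2) = 0.017·6610·5.517e+04 = 6.201e+06 Pa.
ΔP = 6.201e+06 Pa = 62.0 bar.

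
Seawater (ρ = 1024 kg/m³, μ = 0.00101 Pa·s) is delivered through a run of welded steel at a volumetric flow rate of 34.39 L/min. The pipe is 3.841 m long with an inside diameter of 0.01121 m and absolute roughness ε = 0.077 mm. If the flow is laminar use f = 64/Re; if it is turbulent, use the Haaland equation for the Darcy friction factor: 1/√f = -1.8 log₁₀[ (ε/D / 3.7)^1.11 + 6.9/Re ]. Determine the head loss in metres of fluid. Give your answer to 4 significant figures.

Q = 34.39 L/min = 34.39/60000 = 0.0005732 m³/s.
Cross-sectional area A = πD²/4 = π(0.01121)²/4 = 9.87e-05 m²; mean velocity V = Q/A = 0.0005732/9.87e-05 = 5.807 m/s.
Reynolds number Re = ρVD/μ = 1024 · 5.807 · 0.01121 / 0.00101 = 6.6e+04.
Re > 4000 → turbulent. Relative roughness ε/D = 7.7e-05/0.01121 = 0.00687. Haaland: 1/√f = -1.8 log₁₀[(0.00687/3.7)^1.11 + 6.9/6.6e+04] = -1.8 log₁₀[0.000929 + 0.000105] = 5.374, so f = 0.03463.
Darcy-Weisbach: ΔP = f(L/D)(ρV²/2) = 0.03463·(3.841/0.01121)·(1024·5.807²/2) = 0.03463·342.6·1.727e+04 = 2.049e+05 Pa.
Head loss h_f = ΔP/(ρg) = 2.049e+05/(1024·9.81) = 20.40 m.

h_f ≈ 20.40 m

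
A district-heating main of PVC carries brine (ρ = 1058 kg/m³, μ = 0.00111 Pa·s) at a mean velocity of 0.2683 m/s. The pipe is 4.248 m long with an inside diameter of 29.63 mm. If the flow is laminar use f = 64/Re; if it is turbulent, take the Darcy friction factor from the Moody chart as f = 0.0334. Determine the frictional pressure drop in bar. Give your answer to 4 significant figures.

ΔP ≈ 0.001823 bar

Reynolds number Re = ρVD/μ = 1058 · 0.2683 · 0.02963 / 0.00111 = 7577.
Re > 4000 → turbulent; use the Moody-chart value f = 0.0334.
Darcy-Weisbach: ΔP = f(L/D)(ρV²/2) = 0.0334·(4.248/0.02963)·(1058·0.2683²/2) = 0.0334·143.4·38.08 = 182.3 Pa.
ΔP = 182.3 Pa = 0.001823 bar.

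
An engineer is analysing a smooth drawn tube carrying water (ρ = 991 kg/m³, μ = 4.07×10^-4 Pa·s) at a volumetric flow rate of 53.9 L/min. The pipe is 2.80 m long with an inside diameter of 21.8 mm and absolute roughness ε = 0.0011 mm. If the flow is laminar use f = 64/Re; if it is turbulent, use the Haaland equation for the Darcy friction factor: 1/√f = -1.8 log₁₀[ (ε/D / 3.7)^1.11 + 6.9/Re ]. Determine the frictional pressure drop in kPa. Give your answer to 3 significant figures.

Q = 53.9 L/min = 53.9/60000 = 0.0008983 m³/s.
Cross-sectional area A = πD²/4 = π(0.0218)²/4 = 0.0003733 m²; mean velocity V = Q/A = 0.0008983/0.0003733 = 2.407 m/s.
Reynolds number Re = ρVD/μ = 991 · 2.407 · 0.0218 / 0.000407 = 1.278e+05.
Re > 4000 → turbulent. Relative roughness ε/D = 1.1e-06/0.0218 = 5.05e-05. Haaland: 1/√f = -1.8 log₁₀[(5.05e-05/3.7)^1.11 + 6.9/1.278e+05] = -1.8 log₁₀[3.98e-06 + 5.4e-05] = 7.626, so f = 0.0172.
Darcy-Weisbach: ΔP = f(L/D)(ρV²/2) = 0.0172·(2.8/0.0218)·(991·2.407²/2) = 0.0172·128.4·2870 = 6339 Pa.
ΔP = 6339 Pa = 6.34 kPa.

ΔP ≈ 6.34 kPa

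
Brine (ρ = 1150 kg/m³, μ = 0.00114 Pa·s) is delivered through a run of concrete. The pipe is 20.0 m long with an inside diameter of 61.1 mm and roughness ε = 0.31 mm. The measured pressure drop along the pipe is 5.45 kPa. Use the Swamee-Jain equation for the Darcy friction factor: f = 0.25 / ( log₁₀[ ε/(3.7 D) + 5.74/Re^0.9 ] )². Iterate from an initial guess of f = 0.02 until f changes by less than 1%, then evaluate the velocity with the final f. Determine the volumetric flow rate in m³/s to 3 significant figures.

Q ≈ 0.00277 m³/s

Rearranging Darcy-Weisbach: V = √(2·ΔP·D/(f·L·ρ)). With ε/D = 0.00031/0.0611 = 0.00507, iterate starting from f = 0.02:
  f = 0.02 → V = √(2·5450·0.0611/(0.02·20·1150)) = 1.203 m/s; Re = ρVD/μ = 7.416e+04; f → 0.03204
  f = 0.03204 → V = 0.9507 m/s; Re = 5.86e+04; f → 0.03238
  f = 0.03238 → V = 0.9456 m/s; Re = 5.829e+04; f → 0.03239
Converged (Δf/f < 1%). With the final f = 0.03239: V = √(2·5450·0.0611/(0.03239·20·1150)) = 0.9455 m/s.
Q = V·A = 0.9455·(π/4·0.0611²) = 0.002772 m³/s = 0.00277 m³/s.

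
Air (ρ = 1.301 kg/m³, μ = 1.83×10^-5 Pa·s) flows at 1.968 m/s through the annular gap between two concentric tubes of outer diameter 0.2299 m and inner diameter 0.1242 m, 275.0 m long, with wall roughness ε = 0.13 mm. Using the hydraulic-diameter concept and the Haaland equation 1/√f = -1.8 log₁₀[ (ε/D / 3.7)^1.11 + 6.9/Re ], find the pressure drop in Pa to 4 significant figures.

ΔP ≈ 195.3 Pa

Hydraulic diameter D_h = 4A/P = D_o - D_i = 0.2299 - 0.1242 = 0.1057 m.
Re = ρVD_h/μ = 1.301·1.968·0.1057/1.83e-05 = 1.479e+04.
ε/D_h = 0.00013/0.1057 = 0.00123; Haaland gives 1/√f = -1.8 log₁₀[0.000138+0.000467] = 5.794, so f = 0.02979.
ΔP = f(L/D_h)(ρV²/2) = 0.02979·275/0.1057·2.519 = 195.3 Pa.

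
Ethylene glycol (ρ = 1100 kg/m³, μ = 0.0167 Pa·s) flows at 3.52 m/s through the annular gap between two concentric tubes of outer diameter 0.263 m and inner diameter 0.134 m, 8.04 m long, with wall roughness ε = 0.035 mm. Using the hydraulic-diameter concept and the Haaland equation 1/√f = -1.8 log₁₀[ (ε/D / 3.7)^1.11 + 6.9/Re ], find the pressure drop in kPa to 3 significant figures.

ΔP ≈ 10.2 kPa

Hydraulic diameter D_h = 4A/P = D_o - D_i = 0.263 - 0.134 = 0.129 m.
Re = ρVD_h/μ = 1100·3.52·0.129/0.0167 = 2.991e+04.
ε/D_h = 3.5e-05/0.129 = 0.000271; Haaland gives 1/√f = -1.8 log₁₀[2.57e-05+0.000231] = 6.464, so f = 0.02393.
ΔP = f(L/D_h)(ρV²/2) = 0.02393·8.04/0.129·6815 = 1.017e+04 Pa.
ΔP = 10.2 kPa.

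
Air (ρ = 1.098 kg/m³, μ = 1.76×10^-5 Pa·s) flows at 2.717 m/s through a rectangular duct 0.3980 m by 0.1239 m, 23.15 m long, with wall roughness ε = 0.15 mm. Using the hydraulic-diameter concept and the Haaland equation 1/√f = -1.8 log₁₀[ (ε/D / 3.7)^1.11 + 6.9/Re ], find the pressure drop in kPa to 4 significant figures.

ΔP ≈ 0.01235 kPa

Hydraulic diameter D_h = 4A/P = 4·(0.398·0.1239)/(2·(0.398+0.1239)) = 0.1972/1.044 = 0.189 m.
Re = ρVD_h/μ = 1.098·2.717·0.189/1.76e-05 = 3.203e+04.
ε/D_h = 0.00015/0.189 = 0.000794; Haaland gives 1/√f = -1.8 log₁₀[8.47e-05+0.000215] = 6.341, so f = 0.02487.
ΔP = f(L/D_h)(ρV²/2) = 0.02487·23.15/0.189·4.053 = 12.35 Pa.
ΔP = 0.01235 kPa.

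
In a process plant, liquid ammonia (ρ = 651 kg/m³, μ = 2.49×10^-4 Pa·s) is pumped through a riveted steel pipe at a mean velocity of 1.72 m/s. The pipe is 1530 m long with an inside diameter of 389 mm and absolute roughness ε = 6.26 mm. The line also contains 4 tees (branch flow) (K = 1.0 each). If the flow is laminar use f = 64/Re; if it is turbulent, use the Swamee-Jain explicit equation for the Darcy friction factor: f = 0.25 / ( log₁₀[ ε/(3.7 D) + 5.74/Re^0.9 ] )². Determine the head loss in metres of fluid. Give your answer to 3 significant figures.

h_f ≈ 27.2 m

Reynolds number Re = ρVD/μ = 651 · 1.72 · 0.389 / 0.000249 = 1.749e+06.
Re > 4000 → turbulent. Relative roughness ε/D = 0.00626/0.389 = 0.0161. Swamee-Jain: f = 0.25/(log₁₀[0.0161/3.7 + 5.74/1.749e+06^0.9])² = 0.25/(log₁₀[0.00435 + 1.38e-05])² = 0.25/(-2.36)² = 0.04488.
Total minor-loss coefficient ΣK = 4·1 = 4.
ΔP = [f·L/D + ΣK]·(ρV²/2) = [0.04488·1530/0.389 + 4]·(651·1.72²/2) = [176.5 + 4]·963 = 1.738e+05 Pa.
Head loss h_f = ΔP/(ρg) = 1.738e+05/(651·9.81) = 27.2 m.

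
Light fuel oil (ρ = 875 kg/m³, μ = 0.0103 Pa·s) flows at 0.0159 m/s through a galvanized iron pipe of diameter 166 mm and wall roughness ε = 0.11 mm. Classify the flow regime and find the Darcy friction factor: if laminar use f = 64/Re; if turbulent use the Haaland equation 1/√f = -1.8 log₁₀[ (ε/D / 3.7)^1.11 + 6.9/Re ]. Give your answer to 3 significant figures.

f ≈ 0.285

Re = ρVD/μ = 875·0.0159·0.166/0.0103 = 224.2.
Re < 2300 → laminar, so f = 64/Re = 0.2854 (roughness is irrelevant in laminar flow).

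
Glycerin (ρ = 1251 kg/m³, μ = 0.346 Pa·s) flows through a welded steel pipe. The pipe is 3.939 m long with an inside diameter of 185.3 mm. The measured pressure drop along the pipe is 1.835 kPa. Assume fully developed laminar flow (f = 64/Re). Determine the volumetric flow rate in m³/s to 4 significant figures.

Q ≈ 0.03896 m³/s

For laminar flow, f = 64/Re with Re = ρVD/μ, so Darcy-Weisbach reduces to ΔP = 32μLV/D². Solving for V: V = ΔP·D²/(32μL) = 1835·(0.1853)²/(32·0.346·3.939) = 1.445 m/s.
Check: Re = ρVD/μ = 1251·1.445·0.1853/0.346 = 967.9 < 2300, so the laminar assumption holds.
Q = V·A = 1.445·(π/4·0.1853²) = 0.03896 m³/s = 0.03896 m³/s.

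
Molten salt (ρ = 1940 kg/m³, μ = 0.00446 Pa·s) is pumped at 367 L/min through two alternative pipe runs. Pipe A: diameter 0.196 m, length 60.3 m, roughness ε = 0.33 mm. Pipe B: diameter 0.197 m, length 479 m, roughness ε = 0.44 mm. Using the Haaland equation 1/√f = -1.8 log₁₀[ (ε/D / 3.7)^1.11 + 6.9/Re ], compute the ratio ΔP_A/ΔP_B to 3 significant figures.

Pipe A: V = Q/A = 0.006117/0.03017 = 0.2027 m/s; Re = 1.728e+04; ε/D = 0.00168; Haaland → f = 0.02966; ΔP_A = f(L/D)(ρV²/2) = 363.8 Pa.
Pipe B: V = Q/A = 0.006117/0.03048 = 0.2007 m/s; Re = 1.72e+04; ε/D = 0.00223; Haaland → f = 0.03062; ΔP_B = f(L/D)(ρV²/2) = 2908 Pa.
ΔP_A/ΔP_B = 363.8/2908 = 0.125.

ΔP_A/ΔP_B ≈ 0.125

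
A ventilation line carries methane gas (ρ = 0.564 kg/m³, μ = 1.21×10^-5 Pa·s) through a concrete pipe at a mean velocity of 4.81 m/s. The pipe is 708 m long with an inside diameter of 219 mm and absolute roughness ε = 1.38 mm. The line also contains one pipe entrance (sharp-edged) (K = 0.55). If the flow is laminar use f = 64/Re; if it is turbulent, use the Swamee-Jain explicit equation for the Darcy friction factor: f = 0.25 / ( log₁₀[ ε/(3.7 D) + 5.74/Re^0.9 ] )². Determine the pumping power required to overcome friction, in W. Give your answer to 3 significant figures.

P ≈ 133 W

Reynolds number Re = ρVD/μ = 0.564 · 4.81 · 0.219 / 1.21e-05 = 4.91e+04.
Re > 4000 → turbulent. Relative roughness ε/D = 0.00138/0.219 = 0.0063. Swamee-Jain: f = 0.25/(log₁₀[0.0063/3.7 + 5.74/4.91e+04^0.9])² = 0.25/(log₁₀[0.0017 + 0.000344])² = 0.25/(-2.689)² = 0.03458.
Total minor-loss coefficient ΣK = 1·0.55 = 0.55.
ΔP = [f·L/D + ΣK]·(ρV²/2) = [0.03458·708/0.219 + 0.55]·(0.564·4.81²/2) = [111.8 + 0.55]·6.524 = 733 Pa.
Q = V·A = 4.81·0.03767 = 0.1812 m³/s.
Pumping power P = QΔP = 0.1812·733 = 132.8 W = 133 W.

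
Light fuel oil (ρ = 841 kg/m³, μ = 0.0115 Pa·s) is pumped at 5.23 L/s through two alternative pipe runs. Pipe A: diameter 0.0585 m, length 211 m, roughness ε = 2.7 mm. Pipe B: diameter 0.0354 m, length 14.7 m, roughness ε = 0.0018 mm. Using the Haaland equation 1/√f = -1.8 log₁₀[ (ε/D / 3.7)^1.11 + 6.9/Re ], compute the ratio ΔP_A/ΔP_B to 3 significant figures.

ΔP_A/ΔP_B ≈ 2.96

Pipe A: V = Q/A = 0.00523/0.002688 = 1.946 m/s; Re = 8324; ε/D = 0.0462; Haaland → f = 0.0721; ΔP_A = f(L/D)(ρV²/2) = 4.14e+05 Pa.
Pipe B: V = Q/A = 0.00523/0.0009842 = 5.314 m/s; Re = 1.376e+04; ε/D = 5.08e-05; Haaland → f = 0.02841; ΔP_B = f(L/D)(ρV²/2) = 1.401e+05 Pa.
ΔP_A/ΔP_B = 4.14e+05/1.401e+05 = 2.96.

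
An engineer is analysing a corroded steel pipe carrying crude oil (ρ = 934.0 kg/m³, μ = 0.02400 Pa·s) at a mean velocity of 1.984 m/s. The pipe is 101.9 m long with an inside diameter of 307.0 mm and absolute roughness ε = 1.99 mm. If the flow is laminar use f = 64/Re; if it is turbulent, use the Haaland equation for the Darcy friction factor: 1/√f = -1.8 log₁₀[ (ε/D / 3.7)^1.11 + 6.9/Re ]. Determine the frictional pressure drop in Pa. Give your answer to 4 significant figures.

Reynolds number Re = ρVD/μ = 934 · 1.984 · 0.307 / 0.024 = 2.37e+04.
Re > 4000 → turbulent. Relative roughness ε/D = 0.00199/0.307 = 0.00648. Haaland: 1/√f = -1.8 log₁₀[(0.00648/3.7)^1.11 + 6.9/2.37e+04] = -1.8 log₁₀[0.000872 + 0.000291] = 5.282, so f = 0.03584.
Darcy-Weisbach: ΔP = f(L/D)(ρV²/2) = 0.03584·(101.9/0.307)·(934·1.984²/2) = 0.03584·331.9·1838 = 2.187e+04 Pa.

ΔP ≈ 21870 Pa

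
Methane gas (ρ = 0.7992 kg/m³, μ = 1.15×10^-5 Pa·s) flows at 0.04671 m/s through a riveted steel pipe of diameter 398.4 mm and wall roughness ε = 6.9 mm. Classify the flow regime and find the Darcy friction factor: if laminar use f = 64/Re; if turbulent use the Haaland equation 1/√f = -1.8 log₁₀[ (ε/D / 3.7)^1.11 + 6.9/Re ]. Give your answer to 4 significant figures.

Re = ρVD/μ = 0.7992·0.04671·0.3984/1.15e-05 = 1293.
Re < 2300 → laminar, so f = 64/Re = 0.04949 (roughness is irrelevant in laminar flow).

f ≈ 0.04949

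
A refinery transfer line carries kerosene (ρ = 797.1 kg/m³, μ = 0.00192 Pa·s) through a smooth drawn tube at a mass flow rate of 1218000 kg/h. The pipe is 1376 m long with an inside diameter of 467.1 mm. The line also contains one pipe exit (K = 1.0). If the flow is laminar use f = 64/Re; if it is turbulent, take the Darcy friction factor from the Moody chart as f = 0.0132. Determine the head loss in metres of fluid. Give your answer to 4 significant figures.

h_f ≈ 12.47 m

ṁ = 1218000 kg/h = 1218000/3600 = 338.3 kg/s.
A = πD²/4 = π(0.4671)²/4 = 0.1714 m²; mean velocity V = ṁ/(ρA) = 338.3/(797.1 · 0.1714) = 2.477 m/s.
Reynolds number Re = ρVD/μ = 797.1 · 2.477 · 0.4671 / 0.00192 = 4.803e+05.
Re > 4000 → turbulent; use the Moody-chart value f = 0.0132.
Total minor-loss coefficient ΣK = 1·1 = 1.
ΔP = [f·L/D + ΣK]·(ρV²/2) = [0.0132·1376/0.4671 + 1]·(797.1·2.477²/2) = [38.89 + 1]·2445 = 9.753e+04 Pa.
Head loss h_f = ΔP/(ρg) = 9.753e+04/(797.1·9.81) = 12.47 m.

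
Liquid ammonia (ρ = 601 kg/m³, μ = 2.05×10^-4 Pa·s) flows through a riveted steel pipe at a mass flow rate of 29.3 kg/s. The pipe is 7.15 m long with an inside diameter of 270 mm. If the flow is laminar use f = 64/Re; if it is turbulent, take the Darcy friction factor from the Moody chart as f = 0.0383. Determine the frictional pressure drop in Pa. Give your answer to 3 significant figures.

ΔP ≈ 221 Pa

A = πD²/4 = π(0.27)²/4 = 0.05726 m²; mean velocity V = ṁ/(ρA) = 29.3/(601 · 0.05726) = 0.8515 m/s.
Reynolds number Re = ρVD/μ = 601 · 0.8515 · 0.27 / 0.000205 = 6.74e+05.
Re > 4000 → turbulent; use the Moody-chart value f = 0.0383.
Darcy-Weisbach: ΔP = f(L/D)(ρV²/2) = 0.0383·(7.15/0.27)·(601·0.8515²/2) = 0.0383·26.48·217.9 = 221 Pa.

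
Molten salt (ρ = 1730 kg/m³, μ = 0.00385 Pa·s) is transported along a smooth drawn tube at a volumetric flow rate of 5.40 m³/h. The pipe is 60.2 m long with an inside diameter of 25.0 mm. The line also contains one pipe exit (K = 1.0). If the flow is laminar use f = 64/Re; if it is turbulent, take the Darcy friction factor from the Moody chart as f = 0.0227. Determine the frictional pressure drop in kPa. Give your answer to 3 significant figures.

Q = 5.40 m³/h = 5.40/3600 = 0.0015 m³/s.
Cross-sectional area A = πD²/4 = π(0.025)²/4 = 0.0004909 m²; mean velocity V = Q/A = 0.0015/0.0004909 = 3.056 m/s.
Reynolds number Re = ρVD/μ = 1730 · 3.056 · 0.025 / 0.00385 = 3.433e+04.
Re > 4000 → turbulent; use the Moody-chart value f = 0.0227.
Total minor-loss coefficient ΣK = 1·1 = 1.
ΔP = [f·L/D + ΣK]·(ρV²/2) = [0.0227·60.2/0.025 + 1]·(1730·3.056²/2) = [54.66 + 1]·8077 = 4.496e+05 Pa.
ΔP = 4.496e+05 Pa = 450 kPa.

ΔP ≈ 450 kPa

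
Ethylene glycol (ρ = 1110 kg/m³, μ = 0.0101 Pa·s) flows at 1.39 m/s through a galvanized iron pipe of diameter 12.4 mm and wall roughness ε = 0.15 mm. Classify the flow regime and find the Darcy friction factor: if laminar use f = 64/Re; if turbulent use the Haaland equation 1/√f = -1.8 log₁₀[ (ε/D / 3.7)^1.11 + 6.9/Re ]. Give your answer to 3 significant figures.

f ≈ 0.0338

Re = ρVD/μ = 1110·1.39·0.0124/0.0101 = 1894.
Re < 2300 → laminar, so f = 64/Re = 0.03379 (roughness is irrelevant in laminar flow).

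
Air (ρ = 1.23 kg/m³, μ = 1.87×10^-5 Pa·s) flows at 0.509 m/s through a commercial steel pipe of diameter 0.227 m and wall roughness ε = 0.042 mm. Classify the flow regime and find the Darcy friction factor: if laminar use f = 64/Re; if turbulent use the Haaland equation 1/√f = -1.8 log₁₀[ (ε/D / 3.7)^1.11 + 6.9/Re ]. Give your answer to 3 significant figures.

f ≈ 0.0335

Re = ρVD/μ = 1.23·0.509·0.227/1.87e-05 = 7600.
Re > 4000 → turbulent. ε/D = 4.2e-05/0.227 = 0.000185; Haaland: 1/√f = -1.8 log₁₀[1.68e-05 + 0.000908] = 5.461, so f = 0.03353.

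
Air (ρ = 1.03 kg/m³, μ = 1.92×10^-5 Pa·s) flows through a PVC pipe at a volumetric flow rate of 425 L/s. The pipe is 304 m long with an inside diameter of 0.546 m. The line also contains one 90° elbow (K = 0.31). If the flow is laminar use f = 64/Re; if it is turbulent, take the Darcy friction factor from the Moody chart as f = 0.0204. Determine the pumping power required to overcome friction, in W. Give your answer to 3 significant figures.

P ≈ 8.41 W

Q = 425 L/s = 425/1000 = 0.425 m³/s.
Cross-sectional area A = πD²/4 = π(0.546)²/4 = 0.2341 m²; mean velocity V = Q/A = 0.425/0.2341 = 1.815 m/s.
Reynolds number Re = ρVD/μ = 1.03 · 1.815 · 0.546 / 1.92e-05 = 5.317e+04.
Re > 4000 → turbulent; use the Moody-chart value f = 0.0204.
Total minor-loss coefficient ΣK = 1·0.31 = 0.31.
ΔP = [f·L/D + ΣK]·(ρV²/2) = [0.0204·304/0.546 + 0.31]·(1.03·1.815²/2) = [11.36 + 0.31]·1.697 = 19.8 Pa.
Pumping power P = QΔP = 0.425·19.8 = 8.415 W = 8.41 W.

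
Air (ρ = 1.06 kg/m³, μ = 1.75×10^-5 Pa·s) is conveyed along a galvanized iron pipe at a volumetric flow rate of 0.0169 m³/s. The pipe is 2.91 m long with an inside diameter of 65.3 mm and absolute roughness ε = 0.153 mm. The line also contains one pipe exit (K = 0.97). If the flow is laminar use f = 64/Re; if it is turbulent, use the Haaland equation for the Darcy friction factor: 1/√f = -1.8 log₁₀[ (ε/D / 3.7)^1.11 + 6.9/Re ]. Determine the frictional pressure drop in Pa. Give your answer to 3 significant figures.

ΔP ≈ 31.2 Pa

Cross-sectional area A = πD²/4 = π(0.0653)²/4 = 0.003349 m²; mean velocity V = Q/A = 0.0169/0.003349 = 5.046 m/s.
Reynolds number Re = ρVD/μ = 1.06 · 5.046 · 0.0653 / 1.75e-05 = 1.996e+04.
Re > 4000 → turbulent. Relative roughness ε/D = 0.000153/0.0653 = 0.00234. Haaland: 1/√f = -1.8 log₁₀[(0.00234/3.7)^1.11 + 6.9/1.996e+04] = -1.8 log₁₀[0.000282 + 0.000346] = 5.764, so f = 0.03009.
Total minor-loss coefficient ΣK = 1·0.97 = 0.97.
ΔP = [f·L/D + ΣK]·(ρV²/2) = [0.03009·2.91/0.0653 + 0.97]·(1.06·5.046²/2) = [1.341 + 0.97]·13.5 = 31.19 Pa.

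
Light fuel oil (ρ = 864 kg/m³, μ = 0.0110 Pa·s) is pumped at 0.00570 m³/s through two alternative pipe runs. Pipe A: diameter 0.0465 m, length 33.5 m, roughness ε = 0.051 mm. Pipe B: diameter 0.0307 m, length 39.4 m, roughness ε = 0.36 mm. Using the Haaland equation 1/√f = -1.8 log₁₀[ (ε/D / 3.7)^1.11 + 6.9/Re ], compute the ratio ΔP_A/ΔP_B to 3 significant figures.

Pipe A: V = Q/A = 0.0057/0.001698 = 3.356 m/s; Re = 1.226e+04; ε/D = 0.0011; Haaland → f = 0.03081; ΔP_A = f(L/D)(ρV²/2) = 1.08e+05 Pa.
Pipe B: V = Q/A = 0.0057/0.0007402 = 7.7 m/s; Re = 1.857e+04; ε/D = 0.0117; Haaland → f = 0.04274; ΔP_B = f(L/D)(ρV²/2) = 1.405e+06 Pa.
ΔP_A/ΔP_B = 1.08e+05/1.405e+06 = 0.0769.

ΔP_A/ΔP_B ≈ 0.0769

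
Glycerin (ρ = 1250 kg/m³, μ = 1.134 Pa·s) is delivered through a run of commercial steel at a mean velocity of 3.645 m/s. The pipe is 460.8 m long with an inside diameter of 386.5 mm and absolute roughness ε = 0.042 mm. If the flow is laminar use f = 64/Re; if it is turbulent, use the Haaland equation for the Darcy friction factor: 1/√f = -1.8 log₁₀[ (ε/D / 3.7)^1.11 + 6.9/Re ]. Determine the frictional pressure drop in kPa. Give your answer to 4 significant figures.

Reynolds number Re = ρVD/μ = 1250 · 3.645 · 0.3865 / 1.13 = 1553.
Re < 2300 → laminar flow, so f = 64/Re = 64/1553 = 0.04121 (the turbulent correlation is not needed).
Darcy-Weisbach: ΔP = f(L/D)(ρV²/2) = 0.04121·(460.8/0.3865)·(1250·3.645²/2) = 0.04121·1192·8304 = 4.08e+05 Pa.
ΔP = 4.08e+05 Pa = 408.0 kPa.

ΔP ≈ 408.0 kPa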